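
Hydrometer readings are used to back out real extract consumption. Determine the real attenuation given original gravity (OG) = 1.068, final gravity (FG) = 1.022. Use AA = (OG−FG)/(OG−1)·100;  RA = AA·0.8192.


AA = (1.068 − 1.022)/(1.068 − 1)·100 = 67.6471
RA = 67.6471·0.8192

55.4165 %


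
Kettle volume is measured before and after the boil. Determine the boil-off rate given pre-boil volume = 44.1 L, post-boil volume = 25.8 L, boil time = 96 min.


rate = (V_pre − V_post) / (t_min/60)
rate = (44.1 − 25.8) / (96/60)

11.4375 L/hr


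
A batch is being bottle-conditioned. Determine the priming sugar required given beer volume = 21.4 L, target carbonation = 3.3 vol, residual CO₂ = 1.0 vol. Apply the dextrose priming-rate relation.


sugar = (target − residual)·4.0·V
sugar = (3.3 − 1.0)·4.0·21.4

196.8800 g


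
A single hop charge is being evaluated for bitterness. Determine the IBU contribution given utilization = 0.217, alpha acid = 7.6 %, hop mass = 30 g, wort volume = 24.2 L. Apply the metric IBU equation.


IBU = (α/100)·mass·U·1000 / V
IBU = (7.6/100)·30·0.217·1000 / 24.2

20.4446 IBU


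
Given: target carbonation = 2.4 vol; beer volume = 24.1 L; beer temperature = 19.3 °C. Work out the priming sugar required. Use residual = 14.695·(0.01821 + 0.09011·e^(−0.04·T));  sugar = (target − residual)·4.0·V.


residual = 14.695·(0.01821 + 0.09011·e^(−0.04·19.3)) = 0.8795
sugar = (2.4 − 0.8795)·4.0·24.1

146.5784 g


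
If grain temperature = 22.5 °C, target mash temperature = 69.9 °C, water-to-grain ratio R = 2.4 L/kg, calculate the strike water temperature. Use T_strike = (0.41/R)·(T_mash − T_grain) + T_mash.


T_strike = (0.41/2.4)·(69.9 − 22.5) + 69.9

77.9975 °C


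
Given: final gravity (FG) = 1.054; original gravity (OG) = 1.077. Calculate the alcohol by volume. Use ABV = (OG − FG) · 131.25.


ABV = (1.077 − 1.054) · 131.25

3.0187 % ABV


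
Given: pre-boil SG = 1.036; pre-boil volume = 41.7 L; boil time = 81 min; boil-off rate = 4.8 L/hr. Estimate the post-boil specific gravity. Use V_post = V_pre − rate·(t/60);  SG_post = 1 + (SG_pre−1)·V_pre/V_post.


V_post = 41.7 − 4.8·(81/60) = 35.2200
SG_post = 1 + (1.036 − 1)·41.7/35.2200

1.0426


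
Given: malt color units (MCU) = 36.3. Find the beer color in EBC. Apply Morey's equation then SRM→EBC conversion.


SRM = 1.4922·MCU^0.6859;  EBC = SRM·1.97
SRM = 1.4922·36.3^0.6859 = 17.5294
EBC = 17.5294·1.97

34.5329 EBC


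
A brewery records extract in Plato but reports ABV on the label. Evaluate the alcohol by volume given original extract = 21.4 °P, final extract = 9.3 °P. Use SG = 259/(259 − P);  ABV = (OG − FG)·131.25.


OG = 259/(259 − 21.4) = 1.0901
FG = 259/(259 − 9.3) = 1.0372
ABV = (1.0901 − 1.0372)·131.25

6.9330 % ABV


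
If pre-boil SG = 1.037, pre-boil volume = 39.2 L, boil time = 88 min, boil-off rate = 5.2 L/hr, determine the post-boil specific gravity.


V_post = V_pre − rate·(t/60);  SG_post = 1 + (SG_pre−1)·V_pre/V_post
V_post = 39.2 − 5.2·(88/60) = 31.5733
SG_post = 1 + (1.037 − 1)·39.2/31.5733

1.0459


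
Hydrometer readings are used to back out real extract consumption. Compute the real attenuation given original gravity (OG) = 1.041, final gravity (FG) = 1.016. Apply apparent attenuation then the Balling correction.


AA = (OG−FG)/(OG−1)·100;  RA = AA·0.8192
AA = (1.041 − 1.016)/(1.041 − 1)·100 = 60.9756
RA = 60.9756·0.8192

49.9512 %


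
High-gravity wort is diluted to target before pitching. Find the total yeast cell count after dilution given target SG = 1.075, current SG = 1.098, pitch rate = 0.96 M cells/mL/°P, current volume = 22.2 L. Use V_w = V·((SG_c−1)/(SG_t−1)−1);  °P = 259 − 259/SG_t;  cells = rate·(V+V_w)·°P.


V_w = 22.2·((1.098−1)/(1.075−1)−1) = 6.8080
V_final = 22.2 + 6.8080 = 29.0080
°P = 259 − 259/1.075 = 18.0698
cells = 0.96·29.0080·18.0698

503.2011 billion cells


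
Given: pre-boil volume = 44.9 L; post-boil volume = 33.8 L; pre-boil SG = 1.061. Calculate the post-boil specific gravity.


SG_post = 1 + (SG_pre − 1)·V_pre/V_post
pts_pre = (1.061 − 1)·1000 = 61.0000
pts_post = 61.0000·44.9/33.8 = 81.0325
SG_post = 1 + 81.0325/1000

1.0810


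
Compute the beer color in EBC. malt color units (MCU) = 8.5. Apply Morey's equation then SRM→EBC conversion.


SRM = 1.4922·MCU^0.6859;  EBC = SRM·1.97
SRM = 1.4922·8.5^0.6859 = 6.4761
EBC = 6.4761·1.97

12.7580 EBC


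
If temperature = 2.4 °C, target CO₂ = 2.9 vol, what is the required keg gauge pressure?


psi = vols/(0.01821 + 0.09011·e^(−0.04·T)) − 14.695
psi = 2.9/(0.01821 + 0.09011·e^(−0.04·2.4)) − 14.695

14.2842 psi


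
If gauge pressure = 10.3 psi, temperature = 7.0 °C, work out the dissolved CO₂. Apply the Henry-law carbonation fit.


vols = (P + 14.695)·(0.01821 + 0.09011·e^(−0.04·T))
vols = (10.3 + 14.695)·(0.01821 + 0.09011·e^(−0.04·7.0))

2.1574 volumes


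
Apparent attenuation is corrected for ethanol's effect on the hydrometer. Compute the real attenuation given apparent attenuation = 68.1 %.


RA = AA · 0.8192
RA = 68.1 · 0.8192

55.7875 %


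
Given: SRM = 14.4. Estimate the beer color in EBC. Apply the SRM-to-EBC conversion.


EBC = SRM · 1.97
EBC = 14.4 · 1.97

28.3680 EBC


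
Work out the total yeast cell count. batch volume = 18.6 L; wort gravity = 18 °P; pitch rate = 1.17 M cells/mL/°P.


cells (billions) = rate · V_L · °P
cells = 1.17 · 18.6 · 18

391.7160 billion cells


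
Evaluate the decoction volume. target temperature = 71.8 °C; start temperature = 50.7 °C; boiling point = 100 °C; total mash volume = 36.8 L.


V_dec = V_total·(T_target − T_start)/(T_boil − T_start)
V_dec = 36.8·(71.8 − 50.7)/(100 − 50.7)

15.7501 L


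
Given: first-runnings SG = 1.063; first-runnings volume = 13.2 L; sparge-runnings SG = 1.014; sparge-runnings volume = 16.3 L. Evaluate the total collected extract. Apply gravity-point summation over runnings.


total = Σ (SG_i − 1)·1000·V_i
first = (1.063 − 1)·1000·13.2 = 831.6000
sparge = (1.014 − 1)·1000·16.3 = 228.2000
total = 831.6000 + 228.2000

1059.8000 gravity·L


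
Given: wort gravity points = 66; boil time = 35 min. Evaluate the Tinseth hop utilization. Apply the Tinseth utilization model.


U = 1.65·0.000125^(GP/1000) · (1 − e^(−0.04·t))/4.15
bigness = 1.65·0.000125^(66/1000) = 0.9118
boil_factor = (1 − e^(−0.04·35))/4.15 = 0.1815
U = 0.9118 · 0.1815

0.1655


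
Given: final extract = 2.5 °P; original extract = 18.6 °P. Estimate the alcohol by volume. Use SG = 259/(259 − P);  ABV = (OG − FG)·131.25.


OG = 259/(259 − 18.6) = 1.0774
FG = 259/(259 − 2.5) = 1.0097
ABV = (1.0774 − 1.0097)·131.25

8.8757 % ABV


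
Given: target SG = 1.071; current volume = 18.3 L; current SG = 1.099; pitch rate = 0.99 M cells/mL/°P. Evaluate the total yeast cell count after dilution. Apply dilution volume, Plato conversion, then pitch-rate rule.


V_w = V·((SG_c−1)/(SG_t−1)−1);  °P = 259 − 259/SG_t;  cells = rate·(V+V_w)·°P
V_w = 18.3·((1.099−1)/(1.071−1)−1) = 7.2169
V_final = 18.3 + 7.2169 = 25.5169
°P = 259 − 259/1.071 = 17.1699
cells = 0.99·25.5169·17.1699

433.7423 billion cells


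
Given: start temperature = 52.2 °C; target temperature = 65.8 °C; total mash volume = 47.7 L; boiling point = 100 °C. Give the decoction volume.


V_dec = V_total·(T_target − T_start)/(T_boil − T_start)
V_dec = 47.7·(65.8 − 52.2)/(100 − 52.2)

13.5715 L


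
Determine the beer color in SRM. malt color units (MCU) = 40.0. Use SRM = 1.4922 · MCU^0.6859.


SRM = 1.4922 · 40.0^0.6859

18.7361 SRM


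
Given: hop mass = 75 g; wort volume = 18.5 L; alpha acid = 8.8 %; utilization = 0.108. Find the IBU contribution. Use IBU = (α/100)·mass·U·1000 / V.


IBU = (8.8/100)·75·0.108·1000 / 18.5

38.5297 IBU


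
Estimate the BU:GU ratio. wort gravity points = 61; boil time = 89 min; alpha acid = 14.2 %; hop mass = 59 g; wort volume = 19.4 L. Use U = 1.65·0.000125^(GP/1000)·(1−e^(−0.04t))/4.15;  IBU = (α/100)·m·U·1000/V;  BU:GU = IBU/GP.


U = 1.65·0.000125^(61/1000)·(1−e^(−0.04·89))/4.15 = 0.2233
IBU = (14.2/100)·59·0.2233·1000/19.4 = 96.4176
BU:GU = 96.4176/61

1.5806


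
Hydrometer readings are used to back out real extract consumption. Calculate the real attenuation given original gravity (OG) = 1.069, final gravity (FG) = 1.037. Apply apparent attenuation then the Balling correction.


AA = (OG−FG)/(OG−1)·100;  RA = AA·0.8192
AA = (1.069 − 1.037)/(1.069 − 1)·100 = 46.3768
RA = 46.3768·0.8192

37.9919 %


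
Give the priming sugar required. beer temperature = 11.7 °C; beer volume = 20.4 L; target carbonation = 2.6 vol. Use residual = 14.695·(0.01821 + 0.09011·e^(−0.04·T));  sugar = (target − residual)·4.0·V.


residual = 14.695·(0.01821 + 0.09011·e^(−0.04·11.7)) = 1.0969
sugar = (2.6 − 1.0969)·4.0·20.4

122.6562 g


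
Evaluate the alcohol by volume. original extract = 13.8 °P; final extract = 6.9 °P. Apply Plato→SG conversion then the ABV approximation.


SG = 259/(259 − P);  ABV = (OG − FG)·131.25
OG = 259/(259 − 13.8) = 1.0563
FG = 259/(259 − 6.9) = 1.0274
ABV = (1.0563 − 1.0274)·131.25

3.7945 % ABV


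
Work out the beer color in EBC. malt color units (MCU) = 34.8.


SRM = 1.4922·MCU^0.6859;  EBC = SRM·1.97
SRM = 1.4922·34.8^0.6859 = 17.0293
EBC = 17.0293·1.97

33.5477 EBC


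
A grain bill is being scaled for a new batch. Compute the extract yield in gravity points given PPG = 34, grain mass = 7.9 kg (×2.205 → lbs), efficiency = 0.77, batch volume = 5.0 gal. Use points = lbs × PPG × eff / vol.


lbs = 7.9 × 2.205 = 17.4195
points = 17.4195 × 34 × 0.77 / 5.0

91.2085 points


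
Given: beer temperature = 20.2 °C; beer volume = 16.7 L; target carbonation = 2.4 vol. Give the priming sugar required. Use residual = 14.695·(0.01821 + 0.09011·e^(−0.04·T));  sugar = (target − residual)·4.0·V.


residual = 14.695·(0.01821 + 0.09011·e^(−0.04·20.2)) = 0.8578
sugar = (2.4 − 0.8578)·4.0·16.7

103.0162 g


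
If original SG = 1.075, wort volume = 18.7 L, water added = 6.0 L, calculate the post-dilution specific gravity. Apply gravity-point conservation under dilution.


SG_new = 1 + (SG_old − 1)·V_old/(V_old + V_water)
pts = (1.075 − 1)·1000·18.7/(18.7 + 6.0) = 56.7814
SG_new = 1 + 56.7814/1000

1.0568


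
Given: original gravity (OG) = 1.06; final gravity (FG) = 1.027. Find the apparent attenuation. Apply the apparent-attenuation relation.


AA = (OG − FG)/(OG − 1) · 100
AA = (1.06 − 1.027)/(1.06 − 1) · 100

55.0000 %


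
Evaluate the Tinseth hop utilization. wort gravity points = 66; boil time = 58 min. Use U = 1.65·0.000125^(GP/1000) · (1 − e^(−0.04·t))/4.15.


bigness = 1.65·0.000125^(66/1000) = 0.9118
boil_factor = (1 − e^(−0.04·58))/4.15 = 0.2173
U = 0.9118 · 0.2173

0.1981


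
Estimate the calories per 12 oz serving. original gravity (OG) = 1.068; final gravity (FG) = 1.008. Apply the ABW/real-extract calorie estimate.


ABW = (OG−FG)·131.25·0.79/FG;  °P = 259 − 259/SG (for OG→OE and FG→AE);  RE = 0.1808·OE + 0.8192·AE;  Cal = (6.9·ABW + 4·(RE−0.1))·FG·3.55
ABW = (1.068 − 1.008)·131.25·0.79/1.008 = 6.1719
OE = 259 − 259/1.068 = 16.4906 °P
AE = 259 − 259/1.008 = 2.0556 °P
RE = 0.1808·16.4906 + 0.8192·2.0556 = 4.6654 °P
Cal = (6.9·6.1719 + 4·(4.6654−0.1))·1.008·3.55

217.7371 kcal


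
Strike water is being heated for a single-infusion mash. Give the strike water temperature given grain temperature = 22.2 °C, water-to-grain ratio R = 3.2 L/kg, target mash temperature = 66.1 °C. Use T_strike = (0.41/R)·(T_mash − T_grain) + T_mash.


T_strike = (0.41/3.2)·(66.1 − 22.2) + 66.1

71.7247 °C


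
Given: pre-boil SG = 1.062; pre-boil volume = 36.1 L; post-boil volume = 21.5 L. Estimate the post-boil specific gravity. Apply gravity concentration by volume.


SG_post = 1 + (SG_pre − 1)·V_pre/V_post
pts_pre = (1.062 − 1)·1000 = 62.0000
pts_post = 62.0000·36.1/21.5 = 104.1023
SG_post = 1 + 104.1023/1000

1.1041


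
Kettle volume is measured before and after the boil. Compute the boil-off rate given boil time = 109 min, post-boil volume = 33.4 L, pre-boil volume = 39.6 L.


rate = (V_pre − V_post) / (t_min/60)
rate = (39.6 − 33.4) / (109/60)

3.4128 L/hr


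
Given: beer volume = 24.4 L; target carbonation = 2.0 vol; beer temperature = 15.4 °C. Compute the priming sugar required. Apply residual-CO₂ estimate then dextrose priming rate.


residual = 14.695·(0.01821 + 0.09011·e^(−0.04·T));  sugar = (target − residual)·4.0·V
residual = 14.695·(0.01821 + 0.09011·e^(−0.04·15.4)) = 0.9828
sugar = (2.0 − 0.9828)·4.0·24.4

99.2808 g


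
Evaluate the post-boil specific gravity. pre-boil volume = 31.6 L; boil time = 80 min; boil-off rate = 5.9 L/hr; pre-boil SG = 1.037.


V_post = V_pre − rate·(t/60);  SG_post = 1 + (SG_pre−1)·V_pre/V_post
V_post = 31.6 − 5.9·(80/60) = 23.7333
SG_post = 1 + (1.037 − 1)·31.6/23.7333

1.0493


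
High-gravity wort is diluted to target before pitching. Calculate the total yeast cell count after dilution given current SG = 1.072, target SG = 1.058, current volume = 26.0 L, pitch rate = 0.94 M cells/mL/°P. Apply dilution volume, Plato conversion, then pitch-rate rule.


V_w = V·((SG_c−1)/(SG_t−1)−1);  °P = 259 − 259/SG_t;  cells = rate·(V+V_w)·°P
V_w = 26.0·((1.072−1)/(1.058−1)−1) = 6.2759
V_final = 26.0 + 6.2759 = 32.2759
°P = 259 − 259/1.058 = 14.1985
cells = 0.94·32.2759·14.1985

430.7723 billion cells


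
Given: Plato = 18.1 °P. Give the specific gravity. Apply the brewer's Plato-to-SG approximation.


SG = 259/(259 − P)
SG = 259/(259 − 18.1)

1.0751


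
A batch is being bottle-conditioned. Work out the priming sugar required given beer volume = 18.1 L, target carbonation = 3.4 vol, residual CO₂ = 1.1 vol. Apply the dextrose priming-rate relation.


sugar = (target − residual)·4.0·V
sugar = (3.4 − 1.1)·4.0·18.1

166.5200 g


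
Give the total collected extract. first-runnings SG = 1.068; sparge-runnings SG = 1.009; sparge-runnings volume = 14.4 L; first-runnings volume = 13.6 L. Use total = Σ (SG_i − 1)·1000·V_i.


first = (1.068 − 1)·1000·13.6 = 924.8000
sparge = (1.009 − 1)·1000·14.4 = 129.6000
total = 924.8000 + 129.6000

1054.4000 gravity·L


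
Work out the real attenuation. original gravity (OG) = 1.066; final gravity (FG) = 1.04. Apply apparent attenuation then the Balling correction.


AA = (OG−FG)/(OG−1)·100;  RA = AA·0.8192
AA = (1.066 − 1.04)/(1.066 − 1)·100 = 39.3939
RA = 39.3939·0.8192

32.2715 %


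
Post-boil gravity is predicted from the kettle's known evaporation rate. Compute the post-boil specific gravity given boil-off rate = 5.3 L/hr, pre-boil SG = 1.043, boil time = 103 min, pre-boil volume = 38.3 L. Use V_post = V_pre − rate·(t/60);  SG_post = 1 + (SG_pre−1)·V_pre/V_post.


V_post = 38.3 − 5.3·(103/60) = 29.2017
SG_post = 1 + (1.043 − 1)·38.3/29.2017

1.0564


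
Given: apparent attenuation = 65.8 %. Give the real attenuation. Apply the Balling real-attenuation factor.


RA = AA · 0.8192
RA = 65.8 · 0.8192

53.9034 %


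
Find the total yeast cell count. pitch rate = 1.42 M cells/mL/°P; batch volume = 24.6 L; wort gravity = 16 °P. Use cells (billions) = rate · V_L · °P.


cells = 1.42 · 24.6 · 16

558.9120 billion cells


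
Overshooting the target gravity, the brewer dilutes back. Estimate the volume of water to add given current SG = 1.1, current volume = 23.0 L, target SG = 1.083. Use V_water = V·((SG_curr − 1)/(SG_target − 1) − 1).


V_water = 23.0·((1.1 − 1)/(1.083 − 1) − 1)

4.7108 L


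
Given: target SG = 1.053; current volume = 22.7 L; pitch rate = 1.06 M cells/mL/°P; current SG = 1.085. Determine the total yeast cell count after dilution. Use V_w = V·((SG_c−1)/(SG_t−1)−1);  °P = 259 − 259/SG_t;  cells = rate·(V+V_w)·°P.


V_w = 22.7·((1.085−1)/(1.053−1)−1) = 13.7057
V_final = 22.7 + 13.7057 = 36.4057
°P = 259 − 259/1.053 = 13.0361
cells = 1.06·36.4057·13.0361

503.0626 billion cells


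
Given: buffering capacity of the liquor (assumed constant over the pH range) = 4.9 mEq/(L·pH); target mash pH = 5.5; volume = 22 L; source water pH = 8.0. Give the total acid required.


acid = buffering capacity · (pH_source − pH_target) · V
acid = 4.9 · (8.0 − 5.5) · 22

269.5000 mEq


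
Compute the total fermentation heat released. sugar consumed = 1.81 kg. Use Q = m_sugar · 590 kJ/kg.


Q = 1.81 · 590

1067.9000 kJ


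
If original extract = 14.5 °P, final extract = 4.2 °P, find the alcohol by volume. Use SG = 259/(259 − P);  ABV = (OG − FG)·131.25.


OG = 259/(259 − 14.5) = 1.0593
FG = 259/(259 − 4.2) = 1.0165
ABV = (1.0593 − 1.0165)·131.25

5.6203 % ABV


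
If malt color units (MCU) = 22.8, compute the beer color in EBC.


SRM = 1.4922·MCU^0.6859;  EBC = SRM·1.97
SRM = 1.4922·22.8^0.6859 = 12.7419
EBC = 12.7419·1.97

25.1016 EBC


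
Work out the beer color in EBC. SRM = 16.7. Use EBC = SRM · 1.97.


EBC = 16.7 · 1.97

32.8990 EBC


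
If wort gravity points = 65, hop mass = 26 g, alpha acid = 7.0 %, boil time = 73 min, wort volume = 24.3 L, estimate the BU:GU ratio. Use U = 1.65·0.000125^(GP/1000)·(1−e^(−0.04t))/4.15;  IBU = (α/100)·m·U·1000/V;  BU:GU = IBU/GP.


U = 1.65·0.000125^(65/1000)·(1−e^(−0.04·73))/4.15 = 0.2097
IBU = (7.0/100)·26·0.2097·1000/24.3 = 15.7080
BU:GU = 15.7080/65

0.2417


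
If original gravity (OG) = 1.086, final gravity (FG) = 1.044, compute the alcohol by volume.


ABV = (OG − FG) · 131.25
ABV = (1.086 − 1.044) · 131.25

5.5125 % ABV


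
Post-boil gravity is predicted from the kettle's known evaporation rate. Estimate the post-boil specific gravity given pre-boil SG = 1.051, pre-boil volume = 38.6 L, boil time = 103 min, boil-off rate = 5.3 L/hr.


V_post = V_pre − rate·(t/60);  SG_post = 1 + (SG_pre−1)·V_pre/V_post
V_post = 38.6 − 5.3·(103/60) = 29.5017
SG_post = 1 + (1.051 − 1)·38.6/29.5017

1.0667


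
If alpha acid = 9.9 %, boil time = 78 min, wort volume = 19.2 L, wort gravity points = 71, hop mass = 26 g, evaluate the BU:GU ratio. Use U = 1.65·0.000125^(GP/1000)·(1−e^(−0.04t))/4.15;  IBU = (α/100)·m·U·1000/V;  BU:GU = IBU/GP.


U = 1.65·0.000125^(71/1000)·(1−e^(−0.04·78))/4.15 = 0.2008
IBU = (9.9/100)·26·0.2008·1000/19.2 = 26.9160
BU:GU = 26.9160/71

0.3791


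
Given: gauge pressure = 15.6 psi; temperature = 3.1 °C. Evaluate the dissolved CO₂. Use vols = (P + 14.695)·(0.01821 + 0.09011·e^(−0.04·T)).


vols = (15.6 + 14.695)·(0.01821 + 0.09011·e^(−0.04·3.1))

2.9632 volumes


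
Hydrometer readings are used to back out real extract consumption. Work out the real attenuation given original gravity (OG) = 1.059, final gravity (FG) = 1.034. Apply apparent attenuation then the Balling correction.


AA = (OG−FG)/(OG−1)·100;  RA = AA·0.8192
AA = (1.059 − 1.034)/(1.059 − 1)·100 = 42.3729
RA = 42.3729·0.8192

34.7119 %


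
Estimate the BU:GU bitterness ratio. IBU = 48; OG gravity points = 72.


BU:GU = IBU / OG_points
BU:GU = 48 / 72

0.6667


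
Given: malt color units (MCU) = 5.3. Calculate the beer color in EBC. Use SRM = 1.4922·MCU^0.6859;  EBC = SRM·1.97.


SRM = 1.4922·5.3^0.6859 = 4.6839
EBC = 4.6839·1.97

9.2273 EBC


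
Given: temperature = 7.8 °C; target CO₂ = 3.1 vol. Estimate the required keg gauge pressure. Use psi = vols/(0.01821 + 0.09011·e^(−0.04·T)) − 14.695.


psi = 3.1/(0.01821 + 0.09011·e^(−0.04·7.8)) − 14.695

22.1357 psi


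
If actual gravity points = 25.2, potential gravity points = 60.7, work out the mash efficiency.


efficiency = actual / potential × 100
efficiency = 25.2 / 60.7 × 100

41.5157 %


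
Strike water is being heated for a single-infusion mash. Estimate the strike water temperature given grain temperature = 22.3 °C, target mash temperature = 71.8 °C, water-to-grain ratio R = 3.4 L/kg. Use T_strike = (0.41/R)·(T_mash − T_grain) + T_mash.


T_strike = (0.41/3.4)·(71.8 − 22.3) + 71.8

77.7691 °C


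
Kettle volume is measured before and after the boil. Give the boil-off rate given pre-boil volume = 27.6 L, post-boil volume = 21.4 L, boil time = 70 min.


rate = (V_pre − V_post) / (t_min/60)
rate = (27.6 − 21.4) / (70/60)

5.3143 L/hr


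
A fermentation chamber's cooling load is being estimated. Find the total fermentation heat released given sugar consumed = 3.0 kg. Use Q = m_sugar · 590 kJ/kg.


Q = 3.0 · 590

1770.0000 kJ


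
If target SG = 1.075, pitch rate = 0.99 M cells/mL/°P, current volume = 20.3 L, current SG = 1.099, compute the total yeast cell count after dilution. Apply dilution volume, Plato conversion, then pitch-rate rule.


V_w = V·((SG_c−1)/(SG_t−1)−1);  °P = 259 − 259/SG_t;  cells = rate·(V+V_w)·°P
V_w = 20.3·((1.099−1)/(1.075−1)−1) = 6.4960
V_final = 20.3 + 6.4960 = 26.7960
°P = 259 − 259/1.075 = 18.0698
cells = 0.99·26.7960·18.0698

479.3555 billion cells


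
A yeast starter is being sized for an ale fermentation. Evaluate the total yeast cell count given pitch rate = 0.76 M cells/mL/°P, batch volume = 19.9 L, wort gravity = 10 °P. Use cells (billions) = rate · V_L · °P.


cells = 0.76 · 19.9 · 10

151.2400 billion cells


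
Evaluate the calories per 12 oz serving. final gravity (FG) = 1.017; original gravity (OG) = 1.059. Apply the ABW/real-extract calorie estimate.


ABW = (OG−FG)·131.25·0.79/FG;  °P = 259 − 259/SG (for OG→OE and FG→AE);  RE = 0.1808·OE + 0.8192·AE;  Cal = (6.9·ABW + 4·(RE−0.1))·FG·3.55
ABW = (1.059 − 1.017)·131.25·0.79/1.017 = 4.2821
OE = 259 − 259/1.059 = 14.4297 °P
AE = 259 − 259/1.017 = 4.3294 °P
RE = 0.1808·14.4297 + 0.8192·4.3294 = 6.1555 °P
Cal = (6.9·4.2821 + 4·(6.1555−0.1))·1.017·3.55

194.1229 kcal


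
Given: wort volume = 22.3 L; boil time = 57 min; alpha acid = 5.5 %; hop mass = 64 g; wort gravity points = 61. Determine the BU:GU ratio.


U = 1.65·0.000125^(GP/1000)·(1−e^(−0.04t))/4.15;  IBU = (α/100)·m·U·1000/V;  BU:GU = IBU/GP
U = 1.65·0.000125^(61/1000)·(1−e^(−0.04·57))/4.15 = 0.2063
IBU = (5.5/100)·64·0.2063·1000/22.3 = 32.5630
BU:GU = 32.5630/61

0.5338


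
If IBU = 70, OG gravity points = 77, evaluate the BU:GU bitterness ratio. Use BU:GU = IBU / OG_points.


BU:GU = 70 / 77

0.9091


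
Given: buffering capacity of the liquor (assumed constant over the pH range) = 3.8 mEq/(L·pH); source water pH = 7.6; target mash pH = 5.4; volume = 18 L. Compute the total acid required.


acid = buffering capacity · (pH_source − pH_target) · V
acid = 3.8 · (7.6 − 5.4) · 18

150.4800 mEq


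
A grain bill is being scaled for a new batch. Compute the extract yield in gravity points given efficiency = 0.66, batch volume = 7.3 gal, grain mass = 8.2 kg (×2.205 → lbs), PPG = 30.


points = lbs × PPG × eff / vol
lbs = 8.2 × 2.205 = 18.0810
points = 18.0810 × 30 × 0.66 / 7.3

49.0416 points


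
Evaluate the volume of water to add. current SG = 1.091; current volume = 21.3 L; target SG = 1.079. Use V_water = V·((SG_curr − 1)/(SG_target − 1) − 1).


V_water = 21.3·((1.091 − 1)/(1.079 − 1) − 1)

3.2354 L


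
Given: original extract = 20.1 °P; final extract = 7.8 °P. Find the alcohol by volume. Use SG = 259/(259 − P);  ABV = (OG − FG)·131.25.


OG = 259/(259 − 20.1) = 1.0841
FG = 259/(259 − 7.8) = 1.0311
ABV = (1.0841 − 1.0311)·131.25

6.9674 % ABV


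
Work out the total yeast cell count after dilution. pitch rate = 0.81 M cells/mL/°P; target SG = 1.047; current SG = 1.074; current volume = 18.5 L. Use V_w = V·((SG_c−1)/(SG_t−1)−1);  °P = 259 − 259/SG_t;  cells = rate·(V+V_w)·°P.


V_w = 18.5·((1.074−1)/(1.047−1)−1) = 10.6277
V_final = 18.5 + 10.6277 = 29.1277
°P = 259 − 259/1.047 = 11.6266
cells = 0.81·29.1277·11.6266

274.3099 billion cells


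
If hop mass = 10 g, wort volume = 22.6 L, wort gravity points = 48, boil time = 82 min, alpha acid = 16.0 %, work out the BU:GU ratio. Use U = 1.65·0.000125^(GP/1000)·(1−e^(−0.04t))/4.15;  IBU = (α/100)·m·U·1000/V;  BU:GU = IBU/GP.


U = 1.65·0.000125^(48/1000)·(1−e^(−0.04·82))/4.15 = 0.2486
IBU = (16.0/100)·10·0.2486·1000/22.6 = 17.5971
BU:GU = 17.5971/48

0.3666


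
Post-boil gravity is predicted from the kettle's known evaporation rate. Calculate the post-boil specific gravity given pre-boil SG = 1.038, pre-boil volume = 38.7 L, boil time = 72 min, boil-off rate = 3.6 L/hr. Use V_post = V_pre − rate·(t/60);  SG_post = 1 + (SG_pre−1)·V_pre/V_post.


V_post = 38.7 − 3.6·(72/60) = 34.3800
SG_post = 1 + (1.038 − 1)·38.7/34.3800

1.0428


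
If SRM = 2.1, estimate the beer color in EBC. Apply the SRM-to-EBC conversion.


EBC = SRM · 1.97
EBC = 2.1 · 1.97

4.1370 EBC


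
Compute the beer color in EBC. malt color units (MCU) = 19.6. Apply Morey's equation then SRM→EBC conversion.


SRM = 1.4922·MCU^0.6859;  EBC = SRM·1.97
SRM = 1.4922·19.6^0.6859 = 11.4864
EBC = 11.4864·1.97

22.6283 EBC


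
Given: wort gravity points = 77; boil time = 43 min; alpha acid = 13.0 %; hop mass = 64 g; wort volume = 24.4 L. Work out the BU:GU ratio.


U = 1.65·0.000125^(GP/1000)·(1−e^(−0.04t))/4.15;  IBU = (α/100)·m·U·1000/V;  BU:GU = IBU/GP
U = 1.65·0.000125^(77/1000)·(1−e^(−0.04·43))/4.15 = 0.1634
IBU = (13.0/100)·64·0.1634·1000/24.4 = 55.7108
BU:GU = 55.7108/77

0.7235


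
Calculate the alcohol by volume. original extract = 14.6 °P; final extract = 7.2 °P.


SG = 259/(259 − P);  ABV = (OG − FG)·131.25
OG = 259/(259 − 14.6) = 1.0597
FG = 259/(259 − 7.2) = 1.0286
ABV = (1.0597 − 1.0286)·131.25

4.0877 % ABV


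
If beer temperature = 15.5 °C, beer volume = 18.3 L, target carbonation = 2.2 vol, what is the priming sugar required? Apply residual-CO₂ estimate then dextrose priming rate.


residual = 14.695·(0.01821 + 0.09011·e^(−0.04·T));  sugar = (target − residual)·4.0·V
residual = 14.695·(0.01821 + 0.09011·e^(−0.04·15.5)) = 0.9799
sugar = (2.2 − 0.9799)·4.0·18.3

89.3096 g


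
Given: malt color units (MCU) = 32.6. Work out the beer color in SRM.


SRM = 1.4922 · MCU^0.6859
SRM = 1.4922 · 32.6^0.6859

16.2833 SRM


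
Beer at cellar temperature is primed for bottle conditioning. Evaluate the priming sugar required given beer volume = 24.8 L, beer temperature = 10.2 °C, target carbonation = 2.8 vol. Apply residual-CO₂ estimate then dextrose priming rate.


residual = 14.695·(0.01821 + 0.09011·e^(−0.04·T));  sugar = (target − residual)·4.0·V
residual = 14.695·(0.01821 + 0.09011·e^(−0.04·10.2)) = 1.1481
sugar = (2.8 − 1.1481)·4.0·24.8

163.8646 g


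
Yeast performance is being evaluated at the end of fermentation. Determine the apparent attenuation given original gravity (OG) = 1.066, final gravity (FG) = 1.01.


AA = (OG − FG)/(OG − 1) · 100
AA = (1.066 − 1.01)/(1.066 − 1) · 100

84.8485 %


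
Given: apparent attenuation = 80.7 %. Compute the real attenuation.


RA = AA · 0.8192
RA = 80.7 · 0.8192

66.1094 %


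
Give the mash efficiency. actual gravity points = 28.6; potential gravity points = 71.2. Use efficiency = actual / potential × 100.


efficiency = 28.6 / 71.2 × 100

40.1685 %


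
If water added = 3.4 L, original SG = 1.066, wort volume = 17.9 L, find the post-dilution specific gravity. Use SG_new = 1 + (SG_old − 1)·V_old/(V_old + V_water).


pts = (1.066 − 1)·1000·17.9/(17.9 + 3.4) = 55.4648
SG_new = 1 + 55.4648/1000

1.0555


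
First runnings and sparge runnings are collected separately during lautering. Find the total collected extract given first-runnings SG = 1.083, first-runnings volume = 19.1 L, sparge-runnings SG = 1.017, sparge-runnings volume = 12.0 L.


total = Σ (SG_i − 1)·1000·V_i
first = (1.083 − 1)·1000·19.1 = 1585.3000
sparge = (1.017 − 1)·1000·12.0 = 204.0000
total = 1585.3000 + 204.0000

1789.3000 gravity·L


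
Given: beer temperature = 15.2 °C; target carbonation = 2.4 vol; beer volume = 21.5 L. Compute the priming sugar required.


residual = 14.695·(0.01821 + 0.09011·e^(−0.04·T));  sugar = (target − residual)·4.0·V
residual = 14.695·(0.01821 + 0.09011·e^(−0.04·15.2)) = 0.9885
sugar = (2.4 − 0.9885)·4.0·21.5

121.3870 g


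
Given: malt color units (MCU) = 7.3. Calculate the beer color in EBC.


SRM = 1.4922·MCU^0.6859;  EBC = SRM·1.97
SRM = 1.4922·7.3^0.6859 = 5.8342
EBC = 5.8342·1.97

11.4933 EBC


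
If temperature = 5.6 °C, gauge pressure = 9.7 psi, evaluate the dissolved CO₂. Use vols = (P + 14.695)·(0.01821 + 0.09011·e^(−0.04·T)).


vols = (9.7 + 14.695)·(0.01821 + 0.09011·e^(−0.04·5.6))

2.2013 volumes


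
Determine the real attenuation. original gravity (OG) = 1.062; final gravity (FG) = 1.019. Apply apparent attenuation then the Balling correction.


AA = (OG−FG)/(OG−1)·100;  RA = AA·0.8192
AA = (1.062 − 1.019)/(1.062 − 1)·100 = 69.3548
RA = 69.3548·0.8192

56.8155 %


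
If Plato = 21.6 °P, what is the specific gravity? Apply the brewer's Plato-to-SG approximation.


SG = 259/(259 − P)
SG = 259/(259 − 21.6)

1.0910


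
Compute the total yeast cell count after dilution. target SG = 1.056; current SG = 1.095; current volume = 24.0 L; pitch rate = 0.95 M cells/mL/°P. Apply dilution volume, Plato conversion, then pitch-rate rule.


V_w = V·((SG_c−1)/(SG_t−1)−1);  °P = 259 − 259/SG_t;  cells = rate·(V+V_w)·°P
V_w = 24.0·((1.095−1)/(1.056−1)−1) = 16.7143
V_final = 24.0 + 16.7143 = 40.7143
°P = 259 − 259/1.056 = 13.7348
cells = 0.95·40.7143·13.7348

531.2443 billion cells


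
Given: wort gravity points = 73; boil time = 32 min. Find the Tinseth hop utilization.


U = 1.65·0.000125^(GP/1000) · (1 − e^(−0.04·t))/4.15
bigness = 1.65·0.000125^(73/1000) = 0.8562
boil_factor = (1 − e^(−0.04·32))/4.15 = 0.1740
U = 0.8562 · 0.1740

0.1489


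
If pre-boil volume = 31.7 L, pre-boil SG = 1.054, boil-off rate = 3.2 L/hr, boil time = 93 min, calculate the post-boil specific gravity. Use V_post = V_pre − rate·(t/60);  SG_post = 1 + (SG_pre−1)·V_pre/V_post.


V_post = 31.7 − 3.2·(93/60) = 26.7400
SG_post = 1 + (1.054 − 1)·31.7/26.7400

1.0640


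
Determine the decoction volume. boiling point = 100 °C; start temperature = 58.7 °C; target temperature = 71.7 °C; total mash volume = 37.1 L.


V_dec = V_total·(T_target − T_start)/(T_boil − T_start)
V_dec = 37.1·(71.7 − 58.7)/(100 − 58.7)

11.6780 L


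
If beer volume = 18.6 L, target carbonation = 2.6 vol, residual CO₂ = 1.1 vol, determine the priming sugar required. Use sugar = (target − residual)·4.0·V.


sugar = (2.6 − 1.1)·4.0·18.6

111.6000 g


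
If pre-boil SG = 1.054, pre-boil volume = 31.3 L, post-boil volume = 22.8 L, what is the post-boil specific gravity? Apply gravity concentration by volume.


SG_post = 1 + (SG_pre − 1)·V_pre/V_post
pts_pre = (1.054 − 1)·1000 = 54.0000
pts_post = 54.0000·31.3/22.8 = 74.1316
SG_post = 1 + 74.1316/1000

1.0741


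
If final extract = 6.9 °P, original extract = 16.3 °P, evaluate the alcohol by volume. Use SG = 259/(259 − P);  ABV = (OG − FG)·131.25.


OG = 259/(259 − 16.3) = 1.0672
FG = 259/(259 − 6.9) = 1.0274
ABV = (1.0672 − 1.0274)·131.25

5.2226 % ABV


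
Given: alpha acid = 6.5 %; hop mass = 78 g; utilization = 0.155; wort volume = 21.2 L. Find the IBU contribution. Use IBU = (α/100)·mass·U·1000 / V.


IBU = (6.5/100)·78·0.155·1000 / 21.2

37.0684 IBU


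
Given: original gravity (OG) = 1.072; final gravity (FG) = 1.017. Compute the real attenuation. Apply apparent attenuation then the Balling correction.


AA = (OG−FG)/(OG−1)·100;  RA = AA·0.8192
AA = (1.072 − 1.017)/(1.072 − 1)·100 = 76.3889
RA = 76.3889·0.8192

62.5778 %


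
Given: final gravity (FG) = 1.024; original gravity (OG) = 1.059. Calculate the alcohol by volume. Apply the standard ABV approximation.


ABV = (OG − FG) · 131.25
ABV = (1.059 − 1.024) · 131.25

4.5937 % ABV


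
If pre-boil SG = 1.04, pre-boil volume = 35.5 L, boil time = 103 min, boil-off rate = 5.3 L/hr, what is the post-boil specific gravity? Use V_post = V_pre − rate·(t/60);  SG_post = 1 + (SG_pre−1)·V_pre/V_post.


V_post = 35.5 − 5.3·(103/60) = 26.4017
SG_post = 1 + (1.04 − 1)·35.5/26.4017

1.0538


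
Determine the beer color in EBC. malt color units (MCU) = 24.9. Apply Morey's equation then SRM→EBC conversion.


SRM = 1.4922·MCU^0.6859;  EBC = SRM·1.97
SRM = 1.4922·24.9^0.6859 = 13.5357
EBC = 13.5357·1.97

26.6653 EBC


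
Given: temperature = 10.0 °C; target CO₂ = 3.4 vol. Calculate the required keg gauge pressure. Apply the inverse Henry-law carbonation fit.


psi = vols/(0.01821 + 0.09011·e^(−0.04·T)) − 14.695
psi = 3.4/(0.01821 + 0.09011·e^(−0.04·10.0)) − 14.695

28.5551 psi


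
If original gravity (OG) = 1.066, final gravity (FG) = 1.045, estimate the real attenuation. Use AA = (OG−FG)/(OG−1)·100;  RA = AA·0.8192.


AA = (1.066 − 1.045)/(1.066 − 1)·100 = 31.8182
RA = 31.8182·0.8192

26.0655 %


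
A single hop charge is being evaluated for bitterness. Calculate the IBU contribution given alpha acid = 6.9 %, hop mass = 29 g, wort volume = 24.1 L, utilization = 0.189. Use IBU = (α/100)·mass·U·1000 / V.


IBU = (6.9/100)·29·0.189·1000 / 24.1

15.6925 IBU


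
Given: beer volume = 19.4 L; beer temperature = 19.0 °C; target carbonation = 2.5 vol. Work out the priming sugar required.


residual = 14.695·(0.01821 + 0.09011·e^(−0.04·T));  sugar = (target − residual)·4.0·V
residual = 14.695·(0.01821 + 0.09011·e^(−0.04·19.0)) = 0.8869
sugar = (2.5 − 0.8869)·4.0·19.4

125.1793 g


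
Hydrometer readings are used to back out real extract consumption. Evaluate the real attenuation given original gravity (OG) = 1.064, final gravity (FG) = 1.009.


AA = (OG−FG)/(OG−1)·100;  RA = AA·0.8192
AA = (1.064 − 1.009)/(1.064 − 1)·100 = 85.9375
RA = 85.9375·0.8192

70.4000 %


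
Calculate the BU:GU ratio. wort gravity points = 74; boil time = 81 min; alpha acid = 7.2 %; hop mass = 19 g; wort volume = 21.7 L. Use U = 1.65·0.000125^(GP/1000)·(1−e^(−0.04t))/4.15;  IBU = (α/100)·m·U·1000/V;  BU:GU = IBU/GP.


U = 1.65·0.000125^(74/1000)·(1−e^(−0.04·81))/4.15 = 0.1965
IBU = (7.2/100)·19·0.1965·1000/21.7 = 12.3846
BU:GU = 12.3846/74

0.1674


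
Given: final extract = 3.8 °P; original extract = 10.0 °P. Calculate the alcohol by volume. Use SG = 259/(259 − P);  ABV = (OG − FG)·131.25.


OG = 259/(259 − 10.0) = 1.0402
FG = 259/(259 − 3.8) = 1.0149
ABV = (1.0402 − 1.0149)·131.25

3.3167 % ABV


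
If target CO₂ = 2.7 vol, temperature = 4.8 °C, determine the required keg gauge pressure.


psi = vols/(0.01821 + 0.09011·e^(−0.04·T)) − 14.695
psi = 2.7/(0.01821 + 0.09011·e^(−0.04·4.8)) − 14.695

14.4695 psi


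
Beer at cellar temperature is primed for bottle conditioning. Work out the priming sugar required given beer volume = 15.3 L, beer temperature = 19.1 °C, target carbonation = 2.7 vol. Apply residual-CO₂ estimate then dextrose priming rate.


residual = 14.695·(0.01821 + 0.09011·e^(−0.04·T));  sugar = (target − residual)·4.0·V
residual = 14.695·(0.01821 + 0.09011·e^(−0.04·19.1)) = 0.8844
sugar = (2.7 − 0.8844)·4.0·15.3

111.1152 g


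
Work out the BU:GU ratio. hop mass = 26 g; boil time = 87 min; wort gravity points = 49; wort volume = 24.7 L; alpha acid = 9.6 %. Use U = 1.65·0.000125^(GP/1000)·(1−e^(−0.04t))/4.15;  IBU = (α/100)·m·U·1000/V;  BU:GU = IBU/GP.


U = 1.65·0.000125^(49/1000)·(1−e^(−0.04·87))/4.15 = 0.2481
IBU = (9.6/100)·26·0.2481·1000/24.7 = 25.0693
BU:GU = 25.0693/49

0.5116


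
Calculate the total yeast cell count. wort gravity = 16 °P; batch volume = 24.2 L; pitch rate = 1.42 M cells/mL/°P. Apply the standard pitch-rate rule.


cells (billions) = rate · V_L · °P
cells = 1.42 · 24.2 · 16

549.8240 billion cells


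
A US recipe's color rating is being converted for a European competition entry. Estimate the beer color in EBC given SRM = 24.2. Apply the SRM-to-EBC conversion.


EBC = SRM · 1.97
EBC = 24.2 · 1.97

47.6740 EBC


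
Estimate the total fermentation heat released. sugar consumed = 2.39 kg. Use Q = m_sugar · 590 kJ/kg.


Q = 2.39 · 590

1410.1000 kJ


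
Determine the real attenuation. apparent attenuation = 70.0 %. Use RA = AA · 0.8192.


RA = 70.0 · 0.8192

57.3440 %


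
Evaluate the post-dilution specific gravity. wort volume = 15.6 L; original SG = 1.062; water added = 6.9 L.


SG_new = 1 + (SG_old − 1)·V_old/(V_old + V_water)
pts = (1.062 − 1)·1000·15.6/(15.6 + 6.9) = 42.9867
SG_new = 1 + 42.9867/1000

1.0430


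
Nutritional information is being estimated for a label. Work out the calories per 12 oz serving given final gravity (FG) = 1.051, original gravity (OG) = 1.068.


ABW = (OG−FG)·131.25·0.79/FG;  °P = 259 − 259/SG (for OG→OE and FG→AE);  RE = 0.1808·OE + 0.8192·AE;  Cal = (6.9·ABW + 4·(RE−0.1))·FG·3.55
ABW = (1.068 − 1.051)·131.25·0.79/1.051 = 1.6772
OE = 259 − 259/1.068 = 16.4906 °P
AE = 259 − 259/1.051 = 12.5680 °P
RE = 0.1808·16.4906 + 0.8192·12.5680 = 13.2772 °P
Cal = (6.9·1.6772 + 4·(13.2772−0.1))·1.051·3.55

239.8368 kcal


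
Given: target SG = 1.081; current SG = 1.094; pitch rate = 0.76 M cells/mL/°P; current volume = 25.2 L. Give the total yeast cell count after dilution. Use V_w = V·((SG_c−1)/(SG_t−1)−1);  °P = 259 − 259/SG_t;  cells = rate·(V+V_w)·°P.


V_w = 25.2·((1.094−1)/(1.081−1)−1) = 4.0444
V_final = 25.2 + 4.0444 = 29.2444
°P = 259 − 259/1.081 = 19.4070
cells = 0.76·29.2444·19.4070

431.3363 billion cells


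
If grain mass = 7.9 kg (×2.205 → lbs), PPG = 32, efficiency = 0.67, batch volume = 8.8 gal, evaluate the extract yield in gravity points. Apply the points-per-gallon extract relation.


points = lbs × PPG × eff / vol
lbs = 7.9 × 2.205 = 17.4195
points = 17.4195 × 32 × 0.67 / 8.8

42.4402 points


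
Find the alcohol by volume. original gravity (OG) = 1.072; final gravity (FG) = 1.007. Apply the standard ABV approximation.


ABV = (OG − FG) · 131.25
ABV = (1.072 − 1.007) · 131.25

8.5313 % ABV


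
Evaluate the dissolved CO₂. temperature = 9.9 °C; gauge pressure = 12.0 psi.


vols = (P + 14.695)·(0.01821 + 0.09011·e^(−0.04·T))
vols = (12.0 + 14.695)·(0.01821 + 0.09011·e^(−0.04·9.9))

2.1050 volumes


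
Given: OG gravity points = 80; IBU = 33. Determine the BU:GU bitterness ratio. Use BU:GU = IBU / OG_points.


BU:GU = 33 / 80

0.4125


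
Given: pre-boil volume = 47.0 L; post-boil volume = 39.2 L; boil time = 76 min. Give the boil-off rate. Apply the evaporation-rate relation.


rate = (V_pre − V_post) / (t_min/60)
rate = (47.0 − 39.2) / (76/60)

6.1579 L/hr


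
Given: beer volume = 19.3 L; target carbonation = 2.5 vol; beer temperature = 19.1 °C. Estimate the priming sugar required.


residual = 14.695·(0.01821 + 0.09011·e^(−0.04·T));  sugar = (target − residual)·4.0·V
residual = 14.695·(0.01821 + 0.09011·e^(−0.04·19.1)) = 0.8844
sugar = (2.5 − 0.8844)·4.0·19.3

124.7249 g
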